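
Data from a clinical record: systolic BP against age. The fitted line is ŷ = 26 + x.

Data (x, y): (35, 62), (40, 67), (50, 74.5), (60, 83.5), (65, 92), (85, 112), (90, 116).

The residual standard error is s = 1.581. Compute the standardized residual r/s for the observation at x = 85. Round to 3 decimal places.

ŷ = 26 + 85 = 111
r = 112 − 111 = 1
r/s = 1 / 1.581 = 0.633

0.633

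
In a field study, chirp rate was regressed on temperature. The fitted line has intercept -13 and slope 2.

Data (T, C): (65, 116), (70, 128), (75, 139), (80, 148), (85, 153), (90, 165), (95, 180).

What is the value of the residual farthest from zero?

e = -4

T=65: Ĉ = -13 + 2·65 = 117; e = 116 − 117 = -1
T=70: Ĉ = -13 + 2·70 = 127; e = 128 − 127 = 1
T=75: Ĉ = -13 + 2·75 = 137; e = 139 − 137 = 2
T=80: Ĉ = -13 + 2·80 = 147; e = 148 − 147 = 1
T=85: Ĉ = -13 + 2·85 = 157; e = 153 − 157 = -4
T=90: Ĉ = -13 + 2·90 = 167; e = 165 − 167 = -2
T=95: Ĉ = -13 + 2·95 = 177; e = 180 − 177 = 3
Largest |e| is 4 at T = 85, residual -4.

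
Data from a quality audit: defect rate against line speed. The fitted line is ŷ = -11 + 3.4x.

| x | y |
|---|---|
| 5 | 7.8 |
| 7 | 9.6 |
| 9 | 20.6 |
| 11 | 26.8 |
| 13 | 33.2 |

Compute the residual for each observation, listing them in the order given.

1.8, -3.2, 1, 0.4, 0

x=5: ŷ = -11 + 3.4·5 = 6; e = 7.8 − 6 = 1.8
x=7: ŷ = -11 + 3.4·7 = 12.8; e = 9.6 − 12.8 = -3.2
x=9: ŷ = -11 + 3.4·9 = 19.6; e = 20.6 − 19.6 = 1
x=11: ŷ = -11 + 3.4·11 = 26.4; e = 26.8 − 26.4 = 0.4
x=13: ŷ = -11 + 3.4·13 = 33.2; e = 33.2 − 33.2 = 0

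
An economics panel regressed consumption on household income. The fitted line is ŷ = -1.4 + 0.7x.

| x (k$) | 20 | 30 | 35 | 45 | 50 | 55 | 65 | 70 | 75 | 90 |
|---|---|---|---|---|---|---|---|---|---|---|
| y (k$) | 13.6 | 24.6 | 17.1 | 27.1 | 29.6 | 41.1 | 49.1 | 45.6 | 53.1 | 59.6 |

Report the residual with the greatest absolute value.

r = -6

x=20: ŷ = -1.4 + 0.7·20 = 12.6; r = 13.6 − 12.6 = 1
x=30: ŷ = -1.4 + 0.7·30 = 19.6; r = 24.6 − 19.6 = 5
x=35: ŷ = -1.4 + 0.7·35 = 23.1; r = 17.1 − 23.1 = -6
x=45: ŷ = -1.4 + 0.7·45 = 30.1; r = 27.1 − 30.1 = -3
x=50: ŷ = -1.4 + 0.7·50 = 33.6; r = 29.6 − 33.6 = -4
x=55: ŷ = -1.4 + 0.7·55 = 37.1; r = 41.1 − 37.1 = 4
x=65: ŷ = -1.4 + 0.7·65 = 44.1; r = 49.1 − 44.1 = 5
x=70: ŷ = -1.4 + 0.7·70 = 47.6; r = 45.6 − 47.6 = -2
x=75: ŷ = -1.4 + 0.7·75 = 51.1; r = 53.1 − 51.1 = 2
x=90: ŷ = -1.4 + 0.7·90 = 61.6; r = 59.6 − 61.6 = -2
Largest |r| is 6 at x = 35, residual -6.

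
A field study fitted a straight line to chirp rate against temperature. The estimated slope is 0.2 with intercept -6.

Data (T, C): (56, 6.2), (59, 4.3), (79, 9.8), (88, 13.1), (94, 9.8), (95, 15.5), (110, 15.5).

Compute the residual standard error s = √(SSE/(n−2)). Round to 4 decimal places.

T=56: ŷ = -6 + 0.2·56 = 5.2; e = 6.2 − 5.2 = 1
T=59: ŷ = -6 + 0.2·59 = 5.8; e = 4.3 − 5.8 = -1.5
T=79: ŷ = -6 + 0.2·79 = 9.8; e = 9.8 − 9.8 = 0
T=88: ŷ = -6 + 0.2·88 = 11.6; e = 13.1 − 11.6 = 1.5
T=94: ŷ = -6 + 0.2·94 = 12.8; e = 9.8 − 12.8 = -3
T=95: ŷ = -6 + 0.2·95 = 13; e = 15.5 − 13 = 2.5
T=110: ŷ = -6 + 0.2·110 = 16; e = 15.5 − 16 = -0.5
SSE = 1 + 2.25 + 0 + 2.25 + 9 + 6.25 + 0.25 = 21
s = √(21/5) = √4.2 ≈ 2.0494

s = 2.0494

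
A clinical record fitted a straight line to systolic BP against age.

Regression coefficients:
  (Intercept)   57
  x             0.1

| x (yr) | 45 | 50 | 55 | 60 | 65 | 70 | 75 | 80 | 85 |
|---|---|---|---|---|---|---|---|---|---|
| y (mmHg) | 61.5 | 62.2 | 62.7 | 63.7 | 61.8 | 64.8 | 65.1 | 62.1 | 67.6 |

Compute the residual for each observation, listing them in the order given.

0, 0.2, 0.2, 0.7, -1.7, 0.8, 0.6, -2.9, 2.1

x=45: ŷ = 57 + 0.1·45 = 61.5; r = 61.5 − 61.5 = 0
x=50: ŷ = 57 + 0.1·50 = 62; r = 62.2 − 62 = 0.2
x=55: ŷ = 57 + 0.1·55 = 62.5; r = 62.7 − 62.5 = 0.2
x=60: ŷ = 57 + 0.1·60 = 63; r = 63.7 − 63 = 0.7
x=65: ŷ = 57 + 0.1·65 = 63.5; r = 61.8 − 63.5 = -1.7
x=70: ŷ = 57 + 0.1·70 = 64; r = 64.8 − 64 = 0.8
x=75: ŷ = 57 + 0.1·75 = 64.5; r = 65.1 − 64.5 = 0.6
x=80: ŷ = 57 + 0.1·80 = 65; r = 62.1 − 65 = -2.9
x=85: ŷ = 57 + 0.1·85 = 65.5; r = 67.6 − 65.5 = 2.1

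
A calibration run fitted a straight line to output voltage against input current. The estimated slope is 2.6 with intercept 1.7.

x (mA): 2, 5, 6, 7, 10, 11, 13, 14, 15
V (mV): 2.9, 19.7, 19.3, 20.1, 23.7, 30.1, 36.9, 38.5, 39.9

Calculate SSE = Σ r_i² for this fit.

x=2: V̂ = 1.7 + 2.6·2 = 6.9; r = 2.9 − 6.9 = -4
x=5: V̂ = 1.7 + 2.6·5 = 14.7; r = 19.7 − 14.7 = 5
x=6: V̂ = 1.7 + 2.6·6 = 17.3; r = 19.3 − 17.3 = 2
x=7: V̂ = 1.7 + 2.6·7 = 19.9; r = 20.1 − 19.9 = 0.2
x=10: V̂ = 1.7 + 2.6·10 = 27.7; r = 23.7 − 27.7 = -4
x=11: V̂ = 1.7 + 2.6·11 = 30.3; r = 30.1 − 30.3 = -0.2
x=13: V̂ = 1.7 + 2.6·13 = 35.5; r = 36.9 − 35.5 = 1.4
x=14: V̂ = 1.7 + 2.6·14 = 38.1; r = 38.5 − 38.1 = 0.4
x=15: V̂ = 1.7 + 2.6·15 = 40.7; r = 39.9 − 40.7 = -0.8
SSE = 16 + 25 + 4 + 0.04 + 16 + 0.04 + 1.96 + 0.16 + 0.64 = 63.84

SSE = 63.84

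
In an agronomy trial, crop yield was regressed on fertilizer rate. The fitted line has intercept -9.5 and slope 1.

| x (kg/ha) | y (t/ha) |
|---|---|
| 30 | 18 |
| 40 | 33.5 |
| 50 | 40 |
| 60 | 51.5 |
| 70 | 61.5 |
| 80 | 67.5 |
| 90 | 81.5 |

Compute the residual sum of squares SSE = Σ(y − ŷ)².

x=30: ŷ = -9.5 + 30 = 20.5; e = 18 − 20.5 = -2.5
x=40: ŷ = -9.5 + 40 = 30.5; e = 33.5 − 30.5 = 3
x=50: ŷ = -9.5 + 50 = 40.5; e = 40 − 40.5 = -0.5
x=60: ŷ = -9.5 + 60 = 50.5; e = 51.5 − 50.5 = 1
x=70: ŷ = -9.5 + 70 = 60.5; e = 61.5 − 60.5 = 1
x=80: ŷ = -9.5 + 80 = 70.5; e = 67.5 − 70.5 = -3
x=90: ŷ = -9.5 + 90 = 80.5; e = 81.5 − 80.5 = 1
SSE = 6.25 + 9 + 0.25 + 1 + 1 + 9 + 1 = 27.5

SSE = 27.5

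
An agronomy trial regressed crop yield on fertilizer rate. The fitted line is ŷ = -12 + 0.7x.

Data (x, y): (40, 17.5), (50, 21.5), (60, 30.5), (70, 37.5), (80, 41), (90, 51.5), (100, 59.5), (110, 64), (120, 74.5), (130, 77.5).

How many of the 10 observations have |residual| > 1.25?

x=40: ŷ = -12 + 0.7·40 = 16; e = 17.5 − 16 = 1.5
x=50: ŷ = -12 + 0.7·50 = 23; e = 21.5 − 23 = -1.5
x=60: ŷ = -12 + 0.7·60 = 30; e = 30.5 − 30 = 0.5
x=70: ŷ = -12 + 0.7·70 = 37; e = 37.5 − 37 = 0.5
x=80: ŷ = -12 + 0.7·80 = 44; e = 41 − 44 = -3
x=90: ŷ = -12 + 0.7·90 = 51; e = 51.5 − 51 = 0.5
x=100: ŷ = -12 + 0.7·100 = 58; e = 59.5 − 58 = 1.5
x=110: ŷ = -12 + 0.7·110 = 65; e = 64 − 65 = -1
x=120: ŷ = -12 + 0.7·120 = 72; e = 74.5 − 72 = 2.5
x=130: ŷ = -12 + 0.7·130 = 79; e = 77.5 − 79 = -1.5
|e| > 1.25: x=40 (|e|=1.5), x=50 (|e|=1.5), x=80 (|e|=3), x=100 (|e|=1.5), x=120 (|e|=2.5), x=130 (|e|=1.5) → 6

6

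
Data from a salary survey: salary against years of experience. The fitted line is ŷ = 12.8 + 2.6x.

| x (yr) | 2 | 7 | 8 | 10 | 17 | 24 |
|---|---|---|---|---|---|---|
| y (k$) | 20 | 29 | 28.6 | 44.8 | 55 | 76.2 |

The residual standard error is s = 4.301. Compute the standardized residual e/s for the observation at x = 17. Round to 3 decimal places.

ŷ = 12.8 + 2.6·17 = 57
e = 55 − 57 = -2
e/s = -2 / 4.301 = -0.465

-0.465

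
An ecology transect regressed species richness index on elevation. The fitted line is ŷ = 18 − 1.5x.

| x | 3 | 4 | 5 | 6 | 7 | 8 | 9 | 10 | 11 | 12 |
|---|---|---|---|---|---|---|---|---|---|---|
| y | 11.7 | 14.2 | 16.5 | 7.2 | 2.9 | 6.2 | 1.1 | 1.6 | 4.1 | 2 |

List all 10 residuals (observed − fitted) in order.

-1.8, 2.2, 6, -1.8, -4.6, 0.2, -3.4, -1.4, 2.6, 2

x=3: ŷ = 18 − 1.5·3 = 13.5; r = 11.7 − 13.5 = -1.8
x=4: ŷ = 18 − 1.5·4 = 12; r = 14.2 − 12 = 2.2
x=5: ŷ = 18 − 1.5·5 = 10.5; r = 16.5 − 10.5 = 6
x=6: ŷ = 18 − 1.5·6 = 9; r = 7.2 − 9 = -1.8
x=7: ŷ = 18 − 1.5·7 = 7.5; r = 2.9 − 7.5 = -4.6
x=8: ŷ = 18 − 1.5·8 = 6; r = 6.2 − 6 = 0.2
x=9: ŷ = 18 − 1.5·9 = 4.5; r = 1.1 − 4.5 = -3.4
x=10: ŷ = 18 − 1.5·10 = 3; r = 1.6 − 3 = -1.4
x=11: ŷ = 18 − 1.5·11 = 1.5; r = 4.1 − 1.5 = 2.6
x=12: ŷ = 18 − 1.5·12 = 0; r = 2 − 0 = 2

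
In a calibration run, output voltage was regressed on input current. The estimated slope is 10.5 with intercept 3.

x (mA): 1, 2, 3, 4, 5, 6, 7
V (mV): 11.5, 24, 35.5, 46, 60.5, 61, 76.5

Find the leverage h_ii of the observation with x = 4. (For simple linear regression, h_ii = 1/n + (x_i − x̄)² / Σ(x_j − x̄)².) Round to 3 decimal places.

x̄ = (1 + 2 + 3 + 4 + 5 + 6 + 7)/7 = 4
Σ(x − x̄)² = 9 + 4 + 1 + 0 + 1 + 4 + 9 = 28
h = 1/7 + (0)²/28 = 0.142857 + 0 = 0.143

h = 0.143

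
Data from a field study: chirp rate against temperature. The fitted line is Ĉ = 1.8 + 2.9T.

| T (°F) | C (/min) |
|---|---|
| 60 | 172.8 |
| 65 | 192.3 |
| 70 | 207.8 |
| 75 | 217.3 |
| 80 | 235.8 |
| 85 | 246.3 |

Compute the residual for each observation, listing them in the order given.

T=60: Ĉ = 1.8 + 2.9·60 = 175.8; e = 172.8 − 175.8 = -3
T=65: Ĉ = 1.8 + 2.9·65 = 190.3; e = 192.3 − 190.3 = 2
T=70: Ĉ = 1.8 + 2.9·70 = 204.8; e = 207.8 − 204.8 = 3
T=75: Ĉ = 1.8 + 2.9·75 = 219.3; e = 217.3 − 219.3 = -2
T=80: Ĉ = 1.8 + 2.9·80 = 233.8; e = 235.8 − 233.8 = 2
T=85: Ĉ = 1.8 + 2.9·85 = 248.3; e = 246.3 − 248.3 = -2

-3, 2, 3, -2, 2, -2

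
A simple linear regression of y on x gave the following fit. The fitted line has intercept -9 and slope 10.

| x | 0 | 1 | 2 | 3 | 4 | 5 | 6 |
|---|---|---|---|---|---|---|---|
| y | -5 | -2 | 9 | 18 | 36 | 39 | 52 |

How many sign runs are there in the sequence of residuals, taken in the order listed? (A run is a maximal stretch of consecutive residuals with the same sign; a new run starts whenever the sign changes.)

5 runs

x=0: ŷ = -9 + 10·0 = -9; e = -5 − (-9) = 4
x=1: ŷ = -9 + 10·1 = 1; e = -2 − 1 = -3
x=2: ŷ = -9 + 10·2 = 11; e = 9 − 11 = -2
x=3: ŷ = -9 + 10·3 = 21; e = 18 − 21 = -3
x=4: ŷ = -9 + 10·4 = 31; e = 36 − 31 = 5
x=5: ŷ = -9 + 10·5 = 41; e = 39 − 41 = -2
x=6: ŷ = -9 + 10·6 = 51; e = 52 − 51 = 1
Signs: + − − − + − +
Runs: +×1, −×3, +×1, −×1, +×1 → 5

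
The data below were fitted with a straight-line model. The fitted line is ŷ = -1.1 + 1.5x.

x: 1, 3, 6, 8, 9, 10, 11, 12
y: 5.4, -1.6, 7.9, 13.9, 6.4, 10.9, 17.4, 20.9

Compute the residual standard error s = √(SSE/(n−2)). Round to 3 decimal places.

x=1: ŷ = -1.1 + 1.5·1 = 0.4; r = 5.4 − 0.4 = 5
x=3: ŷ = -1.1 + 1.5·3 = 3.4; r = -1.6 − 3.4 = -5
x=6: ŷ = -1.1 + 1.5·6 = 7.9; r = 7.9 − 7.9 = 0
x=8: ŷ = -1.1 + 1.5·8 = 10.9; r = 13.9 − 10.9 = 3
x=9: ŷ = -1.1 + 1.5·9 = 12.4; r = 6.4 − 12.4 = -6
x=10: ŷ = -1.1 + 1.5·10 = 13.9; r = 10.9 − 13.9 = -3
x=11: ŷ = -1.1 + 1.5·11 = 15.4; r = 17.4 − 15.4 = 2
x=12: ŷ = -1.1 + 1.5·12 = 16.9; r = 20.9 − 16.9 = 4
SSE = 25 + 25 + 0 + 9 + 36 + 9 + 4 + 16 = 124
s = √(124/6) = √20.6667 ≈ 4.546

s = 4.546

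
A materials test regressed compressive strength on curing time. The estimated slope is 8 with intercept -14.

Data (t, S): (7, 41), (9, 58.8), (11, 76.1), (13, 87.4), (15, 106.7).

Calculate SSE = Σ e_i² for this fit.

t=7: ŷ = -14 + 8·7 = 42; e = 41 − 42 = -1
t=9: ŷ = -14 + 8·9 = 58; e = 58.8 − 58 = 0.8
t=11: ŷ = -14 + 8·11 = 74; e = 76.1 − 74 = 2.1
t=13: ŷ = -14 + 8·13 = 90; e = 87.4 − 90 = -2.6
t=15: ŷ = -14 + 8·15 = 106; e = 106.7 − 106 = 0.7
SSE = 1 + 0.64 + 4.41 + 6.76 + 0.49 = 13.3

SSE = 13.3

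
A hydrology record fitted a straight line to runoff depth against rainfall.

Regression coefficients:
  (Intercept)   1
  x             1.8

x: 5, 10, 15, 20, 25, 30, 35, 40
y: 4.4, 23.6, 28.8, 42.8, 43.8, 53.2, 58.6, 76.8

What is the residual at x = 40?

ŷ = 1 + 1.8·40 = 73
r = 76.8 − 73 = 3.8

r = 3.8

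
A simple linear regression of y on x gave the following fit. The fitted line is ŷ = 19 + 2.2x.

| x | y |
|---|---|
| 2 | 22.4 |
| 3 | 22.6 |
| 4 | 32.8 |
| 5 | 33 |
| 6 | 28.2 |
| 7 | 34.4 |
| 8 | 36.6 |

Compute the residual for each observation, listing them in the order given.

x=2: ŷ = 19 + 2.2·2 = 23.4; e = 22.4 − 23.4 = -1
x=3: ŷ = 19 + 2.2·3 = 25.6; e = 22.6 − 25.6 = -3
x=4: ŷ = 19 + 2.2·4 = 27.8; e = 32.8 − 27.8 = 5
x=5: ŷ = 19 + 2.2·5 = 30; e = 33 − 30 = 3
x=6: ŷ = 19 + 2.2·6 = 32.2; e = 28.2 − 32.2 = -4
x=7: ŷ = 19 + 2.2·7 = 34.4; e = 34.4 − 34.4 = 0
x=8: ŷ = 19 + 2.2·8 = 36.6; e = 36.6 − 36.6 = 0

-1, -3, 5, 3, -4, 0, 0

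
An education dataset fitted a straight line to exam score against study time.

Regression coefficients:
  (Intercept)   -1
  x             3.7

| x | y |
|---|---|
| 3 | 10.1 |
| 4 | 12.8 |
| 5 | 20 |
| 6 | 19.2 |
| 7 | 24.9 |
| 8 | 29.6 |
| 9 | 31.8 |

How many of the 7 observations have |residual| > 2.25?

x=3: ŷ = -1 + 3.7·3 = 10.1; e = 10.1 − 10.1 = 0
x=4: ŷ = -1 + 3.7·4 = 13.8; e = 12.8 − 13.8 = -1
x=5: ŷ = -1 + 3.7·5 = 17.5; e = 20 − 17.5 = 2.5
x=6: ŷ = -1 + 3.7·6 = 21.2; e = 19.2 − 21.2 = -2
x=7: ŷ = -1 + 3.7·7 = 24.9; e = 24.9 − 24.9 = 0
x=8: ŷ = -1 + 3.7·8 = 28.6; e = 29.6 − 28.6 = 1
x=9: ŷ = -1 + 3.7·9 = 32.3; e = 31.8 − 32.3 = -0.5
|e| > 2.25: x=5 (|e|=2.5) → 1

1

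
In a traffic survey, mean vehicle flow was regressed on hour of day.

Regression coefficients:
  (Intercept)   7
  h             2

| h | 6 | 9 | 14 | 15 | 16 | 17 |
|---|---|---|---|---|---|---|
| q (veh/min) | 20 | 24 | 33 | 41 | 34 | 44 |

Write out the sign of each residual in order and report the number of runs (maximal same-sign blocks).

h=6: q̂ = 7 + 2·6 = 19; e = 20 − 19 = 1
h=9: q̂ = 7 + 2·9 = 25; e = 24 − 25 = -1
h=14: q̂ = 7 + 2·14 = 35; e = 33 − 35 = -2
h=15: q̂ = 7 + 2·15 = 37; e = 41 − 37 = 4
h=16: q̂ = 7 + 2·16 = 39; e = 34 − 39 = -5
h=17: q̂ = 7 + 2·17 = 41; e = 44 − 41 = 3
Signs: + − − + − +
Runs: +×1, −×2, +×1, −×1, +×1 → 5

5 runs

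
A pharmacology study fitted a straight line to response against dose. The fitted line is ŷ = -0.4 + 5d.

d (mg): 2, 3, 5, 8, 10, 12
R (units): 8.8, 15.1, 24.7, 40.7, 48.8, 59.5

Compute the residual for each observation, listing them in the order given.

d=2: ŷ = -0.4 + 5·2 = 9.6; e = 8.8 − 9.6 = -0.8
d=3: ŷ = -0.4 + 5·3 = 14.6; e = 15.1 − 14.6 = 0.5
d=5: ŷ = -0.4 + 5·5 = 24.6; e = 24.7 − 24.6 = 0.1
d=8: ŷ = -0.4 + 5·8 = 39.6; e = 40.7 − 39.6 = 1.1
d=10: ŷ = -0.4 + 5·10 = 49.6; e = 48.8 − 49.6 = -0.8
d=12: ŷ = -0.4 + 5·12 = 59.6; e = 59.5 − 59.6 = -0.1

-0.8, 0.5, 0.1, 1.1, -0.8, -0.1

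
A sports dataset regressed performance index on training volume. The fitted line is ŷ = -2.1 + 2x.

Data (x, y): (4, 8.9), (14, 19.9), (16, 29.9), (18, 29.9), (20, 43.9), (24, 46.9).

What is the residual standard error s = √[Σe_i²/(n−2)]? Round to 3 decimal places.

x=4: ŷ = -2.1 + 2·4 = 5.9; e = 8.9 − 5.9 = 3
x=14: ŷ = -2.1 + 2·14 = 25.9; e = 19.9 − 25.9 = -6
x=16: ŷ = -2.1 + 2·16 = 29.9; e = 29.9 − 29.9 = 0
x=18: ŷ = -2.1 + 2·18 = 33.9; e = 29.9 − 33.9 = -4
x=20: ŷ = -2.1 + 2·20 = 37.9; e = 43.9 − 37.9 = 6
x=24: ŷ = -2.1 + 2·24 = 45.9; e = 46.9 − 45.9 = 1
SSE = 9 + 36 + 0 + 16 + 36 + 1 = 98
s = √(98/4) = √24.5 ≈ 4.950

s = 4.950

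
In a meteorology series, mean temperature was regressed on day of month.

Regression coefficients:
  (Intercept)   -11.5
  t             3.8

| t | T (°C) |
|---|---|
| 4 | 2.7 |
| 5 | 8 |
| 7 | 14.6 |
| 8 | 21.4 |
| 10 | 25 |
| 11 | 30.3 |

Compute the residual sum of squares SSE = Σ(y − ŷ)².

SSE = 10

t=4: ŷ = -11.5 + 3.8·4 = 3.7; r = 2.7 − 3.7 = -1
t=5: ŷ = -11.5 + 3.8·5 = 7.5; r = 8 − 7.5 = 0.5
t=7: ŷ = -11.5 + 3.8·7 = 15.1; r = 14.6 − 15.1 = -0.5
t=8: ŷ = -11.5 + 3.8·8 = 18.9; r = 21.4 − 18.9 = 2.5
t=10: ŷ = -11.5 + 3.8·10 = 26.5; r = 25 − 26.5 = -1.5
t=11: ŷ = -11.5 + 3.8·11 = 30.3; r = 30.3 − 30.3 = 0
SSE = 1 + 0.25 + 0.25 + 6.25 + 2.25 + 0 = 10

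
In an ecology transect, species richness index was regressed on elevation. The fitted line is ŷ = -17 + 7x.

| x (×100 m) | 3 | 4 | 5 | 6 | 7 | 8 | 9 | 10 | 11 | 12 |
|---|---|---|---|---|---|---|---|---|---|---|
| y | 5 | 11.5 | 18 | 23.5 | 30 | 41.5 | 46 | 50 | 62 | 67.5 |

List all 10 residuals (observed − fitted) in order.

1, 0.5, 0, -1.5, -2, 2.5, 0, -3, 2, 0.5

x=3: ŷ = -17 + 7·3 = 4; r = 5 − 4 = 1
x=4: ŷ = -17 + 7·4 = 11; r = 11.5 − 11 = 0.5
x=5: ŷ = -17 + 7·5 = 18; r = 18 − 18 = 0
x=6: ŷ = -17 + 7·6 = 25; r = 23.5 − 25 = -1.5
x=7: ŷ = -17 + 7·7 = 32; r = 30 − 32 = -2
x=8: ŷ = -17 + 7·8 = 39; r = 41.5 − 39 = 2.5
x=9: ŷ = -17 + 7·9 = 46; r = 46 − 46 = 0
x=10: ŷ = -17 + 7·10 = 53; r = 50 − 53 = -3
x=11: ŷ = -17 + 7·11 = 60; r = 62 − 60 = 2
x=12: ŷ = -17 + 7·12 = 67; r = 67.5 − 67 = 0.5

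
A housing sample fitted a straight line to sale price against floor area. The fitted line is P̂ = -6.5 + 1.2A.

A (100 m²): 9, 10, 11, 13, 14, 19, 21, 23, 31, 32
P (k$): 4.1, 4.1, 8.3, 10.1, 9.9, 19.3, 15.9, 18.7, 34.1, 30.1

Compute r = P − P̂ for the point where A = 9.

r = -0.2

P̂ = -6.5 + 1.2·9 = 4.3
r = 4.1 − 4.3 = -0.2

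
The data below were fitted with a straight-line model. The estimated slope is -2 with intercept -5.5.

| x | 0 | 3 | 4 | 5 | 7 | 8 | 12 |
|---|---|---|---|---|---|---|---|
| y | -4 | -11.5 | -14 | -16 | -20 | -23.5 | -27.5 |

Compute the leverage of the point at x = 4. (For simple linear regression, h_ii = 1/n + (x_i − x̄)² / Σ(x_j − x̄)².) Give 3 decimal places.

h = 0.170

x̄ = (0 + 3 + 4 + 5 + 7 + 8 + 12)/7 = 5.57143
Σ(x − x̄)² = 31.0408 + 6.61224 + 2.46939 + 0.326531 + 2.04082 + 5.89796 + 41.3265 = 89.7143
h = 1/7 + (-1.57143)²/89.7143 = 0.142857 + 0.027525 = 0.170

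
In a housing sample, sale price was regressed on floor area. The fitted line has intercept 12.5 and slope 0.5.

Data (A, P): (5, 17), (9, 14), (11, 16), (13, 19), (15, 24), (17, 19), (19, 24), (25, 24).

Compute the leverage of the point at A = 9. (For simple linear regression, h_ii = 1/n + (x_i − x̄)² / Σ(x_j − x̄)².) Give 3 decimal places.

Ā = (5 + 9 + 11 + 13 + 15 + 17 + 19 + 25)/8 = 14.25
Σ(A − Ā)² = 85.5625 + 27.5625 + 10.5625 + 1.5625 + 0.5625 + 7.5625 + 22.5625 + 115.562 = 271.5
h = 1/8 + (-5.25)²/271.5 = 0.125 + 0.101519 = 0.227

h = 0.227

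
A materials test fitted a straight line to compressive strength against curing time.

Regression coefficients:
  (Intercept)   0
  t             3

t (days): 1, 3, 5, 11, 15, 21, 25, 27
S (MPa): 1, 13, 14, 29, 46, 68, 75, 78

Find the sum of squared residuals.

SSE = 72

t=1: ŷ = 3·1 = 3; r = 1 − 3 = -2
t=3: ŷ = 3·3 = 9; r = 13 − 9 = 4
t=5: ŷ = 3·5 = 15; r = 14 − 15 = -1
t=11: ŷ = 3·11 = 33; r = 29 − 33 = -4
t=15: ŷ = 3·15 = 45; r = 46 − 45 = 1
t=21: ŷ = 3·21 = 63; r = 68 − 63 = 5
t=25: ŷ = 3·25 = 75; r = 75 − 75 = 0
t=27: ŷ = 3·27 = 81; r = 78 − 81 = -3
SSE = 4 + 16 + 1 + 16 + 1 + 25 + 0 + 9 = 72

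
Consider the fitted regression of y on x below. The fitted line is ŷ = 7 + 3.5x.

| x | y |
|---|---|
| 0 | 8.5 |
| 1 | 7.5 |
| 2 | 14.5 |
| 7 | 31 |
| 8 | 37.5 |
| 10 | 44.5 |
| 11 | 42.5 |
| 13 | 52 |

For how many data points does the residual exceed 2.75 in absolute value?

x=0: ŷ = 7 + 3.5·0 = 7; r = 8.5 − 7 = 1.5
x=1: ŷ = 7 + 3.5·1 = 10.5; r = 7.5 − 10.5 = -3
x=2: ŷ = 7 + 3.5·2 = 14; r = 14.5 − 14 = 0.5
x=7: ŷ = 7 + 3.5·7 = 31.5; r = 31 − 31.5 = -0.5
x=8: ŷ = 7 + 3.5·8 = 35; r = 37.5 − 35 = 2.5
x=10: ŷ = 7 + 3.5·10 = 42; r = 44.5 − 42 = 2.5
x=11: ŷ = 7 + 3.5·11 = 45.5; r = 42.5 − 45.5 = -3
x=13: ŷ = 7 + 3.5·13 = 52.5; r = 52 − 52.5 = -0.5
|r| > 2.75: x=1 (|r|=3), x=11 (|r|=3) → 2

2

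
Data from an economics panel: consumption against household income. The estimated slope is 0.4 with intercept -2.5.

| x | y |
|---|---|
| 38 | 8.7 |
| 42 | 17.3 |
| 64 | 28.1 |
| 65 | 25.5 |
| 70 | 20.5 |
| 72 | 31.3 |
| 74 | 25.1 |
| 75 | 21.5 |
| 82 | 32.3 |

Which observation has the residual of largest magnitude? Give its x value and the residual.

x=38: ŷ = -2.5 + 0.4·38 = 12.7; e = 8.7 − 12.7 = -4
x=42: ŷ = -2.5 + 0.4·42 = 14.3; e = 17.3 − 14.3 = 3
x=64: ŷ = -2.5 + 0.4·64 = 23.1; e = 28.1 − 23.1 = 5
x=65: ŷ = -2.5 + 0.4·65 = 23.5; e = 25.5 − 23.5 = 2
x=70: ŷ = -2.5 + 0.4·70 = 25.5; e = 20.5 − 25.5 = -5
x=72: ŷ = -2.5 + 0.4·72 = 26.3; e = 31.3 − 26.3 = 5
x=74: ŷ = -2.5 + 0.4·74 = 27.1; e = 25.1 − 27.1 = -2
x=75: ŷ = -2.5 + 0.4·75 = 27.5; e = 21.5 − 27.5 = -6
x=82: ŷ = -2.5 + 0.4·82 = 30.3; e = 32.3 − 30.3 = 2
Largest |e| is 6 at x = 75, residual -6.

x = 75, e = -6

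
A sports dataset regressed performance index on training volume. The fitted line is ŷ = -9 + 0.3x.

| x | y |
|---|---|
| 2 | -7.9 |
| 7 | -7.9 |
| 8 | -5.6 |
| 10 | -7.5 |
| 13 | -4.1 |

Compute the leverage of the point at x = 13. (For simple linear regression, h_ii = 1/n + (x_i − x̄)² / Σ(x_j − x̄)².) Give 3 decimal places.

h = 0.579

x̄ = (2 + 7 + 8 + 10 + 13)/5 = 8
Σ(x − x̄)² = 36 + 1 + 0 + 4 + 25 = 66
h = 1/5 + (5)²/66 = 0.2 + 0.378788 = 0.579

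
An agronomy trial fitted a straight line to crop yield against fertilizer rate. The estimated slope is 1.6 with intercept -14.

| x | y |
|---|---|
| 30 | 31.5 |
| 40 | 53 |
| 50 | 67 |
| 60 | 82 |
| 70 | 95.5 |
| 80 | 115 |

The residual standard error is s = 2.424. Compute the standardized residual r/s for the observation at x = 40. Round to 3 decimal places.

1.238

ŷ = -14 + 1.6·40 = 50
r = 53 − 50 = 3
r/s = 3 / 2.424 = 1.238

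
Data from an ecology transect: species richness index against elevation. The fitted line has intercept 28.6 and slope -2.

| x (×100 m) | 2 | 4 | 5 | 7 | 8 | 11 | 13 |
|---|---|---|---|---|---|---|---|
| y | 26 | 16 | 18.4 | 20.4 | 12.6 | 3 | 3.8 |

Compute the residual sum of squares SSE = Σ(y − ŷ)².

x=2: ŷ = 28.6 − 2·2 = 24.6; r = 26 − 24.6 = 1.4
x=4: ŷ = 28.6 − 2·4 = 20.6; r = 16 − 20.6 = -4.6
x=5: ŷ = 28.6 − 2·5 = 18.6; r = 18.4 − 18.6 = -0.2
x=7: ŷ = 28.6 − 2·7 = 14.6; r = 20.4 − 14.6 = 5.8
x=8: ŷ = 28.6 − 2·8 = 12.6; r = 12.6 − 12.6 = 0
x=11: ŷ = 28.6 − 2·11 = 6.6; r = 3 − 6.6 = -3.6
x=13: ŷ = 28.6 − 2·13 = 2.6; r = 3.8 − 2.6 = 1.2
SSE = 1.96 + 21.16 + 0.04 + 33.64 + 0 + 12.96 + 1.44 = 71.2

SSE = 71.2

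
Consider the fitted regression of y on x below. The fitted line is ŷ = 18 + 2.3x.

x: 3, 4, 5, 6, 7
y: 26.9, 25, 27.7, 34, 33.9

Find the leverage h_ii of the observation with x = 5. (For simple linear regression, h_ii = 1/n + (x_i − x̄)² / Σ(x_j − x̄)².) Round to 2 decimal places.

h = 0.20

x̄ = (3 + 4 + 5 + 6 + 7)/5 = 5
Σ(x − x̄)² = 4 + 1 + 0 + 1 + 4 = 10
h = 1/5 + (0)²/10 = 0.2 + 0 = 0.20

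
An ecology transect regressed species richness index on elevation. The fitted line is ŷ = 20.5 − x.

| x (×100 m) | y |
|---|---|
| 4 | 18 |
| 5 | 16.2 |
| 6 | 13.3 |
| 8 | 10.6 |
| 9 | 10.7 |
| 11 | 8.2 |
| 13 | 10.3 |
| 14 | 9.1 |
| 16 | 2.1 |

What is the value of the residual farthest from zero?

x=4: ŷ = 20.5 − 4 = 16.5; e = 18 − 16.5 = 1.5
x=5: ŷ = 20.5 − 5 = 15.5; e = 16.2 − 15.5 = 0.7
x=6: ŷ = 20.5 − 6 = 14.5; e = 13.3 − 14.5 = -1.2
x=8: ŷ = 20.5 − 8 = 12.5; e = 10.6 − 12.5 = -1.9
x=9: ŷ = 20.5 − 9 = 11.5; e = 10.7 − 11.5 = -0.8
x=11: ŷ = 20.5 − 11 = 9.5; e = 8.2 − 9.5 = -1.3
x=13: ŷ = 20.5 − 13 = 7.5; e = 10.3 − 7.5 = 2.8
x=14: ŷ = 20.5 − 14 = 6.5; e = 9.1 − 6.5 = 2.6
x=16: ŷ = 20.5 − 16 = 4.5; e = 2.1 − 4.5 = -2.4
Largest |e| is 2.8 at x = 13, residual 2.8.

e = 2.8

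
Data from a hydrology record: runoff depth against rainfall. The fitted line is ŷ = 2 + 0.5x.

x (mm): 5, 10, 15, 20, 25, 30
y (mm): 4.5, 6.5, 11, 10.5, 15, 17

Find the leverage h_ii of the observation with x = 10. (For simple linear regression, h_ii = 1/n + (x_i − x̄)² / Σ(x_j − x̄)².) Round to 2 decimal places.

h = 0.30

x̄ = (5 + 10 + 15 + 20 + 25 + 30)/6 = 17.5
Σ(x − x̄)² = 156.25 + 56.25 + 6.25 + 6.25 + 56.25 + 156.25 = 437.5
h = 1/6 + (-7.5)²/437.5 = 0.166667 + 0.128571 = 0.30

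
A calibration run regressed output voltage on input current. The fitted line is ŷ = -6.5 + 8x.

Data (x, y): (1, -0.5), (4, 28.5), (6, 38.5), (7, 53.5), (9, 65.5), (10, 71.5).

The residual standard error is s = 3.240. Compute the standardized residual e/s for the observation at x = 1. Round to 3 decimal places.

-0.617

ŷ = -6.5 + 8·1 = 1.5
e = -0.5 − 1.5 = -2
e/s = -2 / 3.240 = -0.617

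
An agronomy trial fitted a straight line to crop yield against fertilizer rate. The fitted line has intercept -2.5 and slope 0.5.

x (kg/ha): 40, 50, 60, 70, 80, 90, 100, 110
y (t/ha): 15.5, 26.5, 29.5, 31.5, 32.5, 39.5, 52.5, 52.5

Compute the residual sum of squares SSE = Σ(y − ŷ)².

x=40: ŷ = -2.5 + 0.5·40 = 17.5; e = 15.5 − 17.5 = -2
x=50: ŷ = -2.5 + 0.5·50 = 22.5; e = 26.5 − 22.5 = 4
x=60: ŷ = -2.5 + 0.5·60 = 27.5; e = 29.5 − 27.5 = 2
x=70: ŷ = -2.5 + 0.5·70 = 32.5; e = 31.5 − 32.5 = -1
x=80: ŷ = -2.5 + 0.5·80 = 37.5; e = 32.5 − 37.5 = -5
x=90: ŷ = -2.5 + 0.5·90 = 42.5; e = 39.5 − 42.5 = -3
x=100: ŷ = -2.5 + 0.5·100 = 47.5; e = 52.5 − 47.5 = 5
x=110: ŷ = -2.5 + 0.5·110 = 52.5; e = 52.5 − 52.5 = 0
SSE = 4 + 16 + 4 + 1 + 25 + 9 + 25 + 0 = 84

SSE = 84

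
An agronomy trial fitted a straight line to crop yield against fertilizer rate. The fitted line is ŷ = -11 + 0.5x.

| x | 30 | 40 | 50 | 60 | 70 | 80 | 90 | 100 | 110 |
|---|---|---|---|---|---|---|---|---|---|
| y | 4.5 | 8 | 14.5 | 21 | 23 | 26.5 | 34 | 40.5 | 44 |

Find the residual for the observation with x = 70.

ŷ = -11 + 0.5·70 = 24
e = 23 − 24 = -1

e = -1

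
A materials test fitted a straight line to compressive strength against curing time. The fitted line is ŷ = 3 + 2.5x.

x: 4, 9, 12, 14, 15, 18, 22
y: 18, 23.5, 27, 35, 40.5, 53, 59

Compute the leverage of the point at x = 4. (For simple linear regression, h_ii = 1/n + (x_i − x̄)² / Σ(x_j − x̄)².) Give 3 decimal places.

x̄ = (4 + 9 + 12 + 14 + 15 + 18 + 22)/7 = 13.4286
Σ(x − x̄)² = 88.898 + 19.6122 + 2.04082 + 0.326531 + 2.46939 + 20.898 + 73.4694 = 207.714
h = 1/7 + (-9.42857)²/207.714 = 0.142857 + 0.427982 = 0.571

h = 0.571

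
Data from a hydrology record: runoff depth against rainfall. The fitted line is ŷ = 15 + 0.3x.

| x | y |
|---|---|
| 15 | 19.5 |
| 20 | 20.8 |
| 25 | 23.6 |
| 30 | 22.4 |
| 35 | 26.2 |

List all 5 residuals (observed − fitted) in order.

x=15: ŷ = 15 + 0.3·15 = 19.5; e = 19.5 − 19.5 = 0
x=20: ŷ = 15 + 0.3·20 = 21; e = 20.8 − 21 = -0.2
x=25: ŷ = 15 + 0.3·25 = 22.5; e = 23.6 − 22.5 = 1.1
x=30: ŷ = 15 + 0.3·30 = 24; e = 22.4 − 24 = -1.6
x=35: ŷ = 15 + 0.3·35 = 25.5; e = 26.2 − 25.5 = 0.7

0, -0.2, 1.1, -1.6, 0.7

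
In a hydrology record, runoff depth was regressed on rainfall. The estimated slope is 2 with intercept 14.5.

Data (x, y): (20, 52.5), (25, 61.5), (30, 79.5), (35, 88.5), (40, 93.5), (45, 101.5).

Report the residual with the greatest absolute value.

x=20: ŷ = 14.5 + 2·20 = 54.5; e = 52.5 − 54.5 = -2
x=25: ŷ = 14.5 + 2·25 = 64.5; e = 61.5 − 64.5 = -3
x=30: ŷ = 14.5 + 2·30 = 74.5; e = 79.5 − 74.5 = 5
x=35: ŷ = 14.5 + 2·35 = 84.5; e = 88.5 − 84.5 = 4
x=40: ŷ = 14.5 + 2·40 = 94.5; e = 93.5 − 94.5 = -1
x=45: ŷ = 14.5 + 2·45 = 104.5; e = 101.5 − 104.5 = -3
Largest |e| is 5 at x = 30, residual 5.

e = 5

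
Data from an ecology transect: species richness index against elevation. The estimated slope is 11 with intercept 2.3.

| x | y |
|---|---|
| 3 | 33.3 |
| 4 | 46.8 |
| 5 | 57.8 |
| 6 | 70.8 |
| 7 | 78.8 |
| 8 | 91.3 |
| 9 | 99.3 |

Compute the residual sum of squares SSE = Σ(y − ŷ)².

x=3: ŷ = 2.3 + 11·3 = 35.3; r = 33.3 − 35.3 = -2
x=4: ŷ = 2.3 + 11·4 = 46.3; r = 46.8 − 46.3 = 0.5
x=5: ŷ = 2.3 + 11·5 = 57.3; r = 57.8 − 57.3 = 0.5
x=6: ŷ = 2.3 + 11·6 = 68.3; r = 70.8 − 68.3 = 2.5
x=7: ŷ = 2.3 + 11·7 = 79.3; r = 78.8 − 79.3 = -0.5
x=8: ŷ = 2.3 + 11·8 = 90.3; r = 91.3 − 90.3 = 1
x=9: ŷ = 2.3 + 11·9 = 101.3; r = 99.3 − 101.3 = -2
SSE = 4 + 0.25 + 0.25 + 6.25 + 0.25 + 1 + 4 = 16

SSE = 16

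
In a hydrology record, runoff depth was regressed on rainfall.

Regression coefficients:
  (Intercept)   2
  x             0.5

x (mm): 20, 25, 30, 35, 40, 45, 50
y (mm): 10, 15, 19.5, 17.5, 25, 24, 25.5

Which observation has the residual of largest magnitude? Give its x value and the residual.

x = 40, r = 3

x=20: ŷ = 2 + 0.5·20 = 12; r = 10 − 12 = -2
x=25: ŷ = 2 + 0.5·25 = 14.5; r = 15 − 14.5 = 0.5
x=30: ŷ = 2 + 0.5·30 = 17; r = 19.5 − 17 = 2.5
x=35: ŷ = 2 + 0.5·35 = 19.5; r = 17.5 − 19.5 = -2
x=40: ŷ = 2 + 0.5·40 = 22; r = 25 − 22 = 3
x=45: ŷ = 2 + 0.5·45 = 24.5; r = 24 − 24.5 = -0.5
x=50: ŷ = 2 + 0.5·50 = 27; r = 25.5 − 27 = -1.5
Largest |r| is 3 at x = 40, residual 3.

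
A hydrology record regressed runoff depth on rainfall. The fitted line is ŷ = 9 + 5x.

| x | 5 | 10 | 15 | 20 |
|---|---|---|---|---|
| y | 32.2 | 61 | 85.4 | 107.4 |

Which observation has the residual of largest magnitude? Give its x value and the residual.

x=5: ŷ = 9 + 5·5 = 34; r = 32.2 − 34 = -1.8
x=10: ŷ = 9 + 5·10 = 59; r = 61 − 59 = 2
x=15: ŷ = 9 + 5·15 = 84; r = 85.4 − 84 = 1.4
x=20: ŷ = 9 + 5·20 = 109; r = 107.4 − 109 = -1.6
Largest |r| is 2 at x = 10, residual 2.

x = 10, r = 2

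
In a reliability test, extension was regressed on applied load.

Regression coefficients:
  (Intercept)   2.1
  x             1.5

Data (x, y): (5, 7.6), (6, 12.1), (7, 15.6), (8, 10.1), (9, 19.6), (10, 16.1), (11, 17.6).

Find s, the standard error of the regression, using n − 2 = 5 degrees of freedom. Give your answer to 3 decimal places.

x=5: ŷ = 2.1 + 1.5·5 = 9.6; e = 7.6 − 9.6 = -2
x=6: ŷ = 2.1 + 1.5·6 = 11.1; e = 12.1 − 11.1 = 1
x=7: ŷ = 2.1 + 1.5·7 = 12.6; e = 15.6 − 12.6 = 3
x=8: ŷ = 2.1 + 1.5·8 = 14.1; e = 10.1 − 14.1 = -4
x=9: ŷ = 2.1 + 1.5·9 = 15.6; e = 19.6 − 15.6 = 4
x=10: ŷ = 2.1 + 1.5·10 = 17.1; e = 16.1 − 17.1 = -1
x=11: ŷ = 2.1 + 1.5·11 = 18.6; e = 17.6 − 18.6 = -1
SSE = 4 + 1 + 9 + 16 + 16 + 1 + 1 = 48
s = √(48/5) = √9.6 ≈ 3.098

s = 3.098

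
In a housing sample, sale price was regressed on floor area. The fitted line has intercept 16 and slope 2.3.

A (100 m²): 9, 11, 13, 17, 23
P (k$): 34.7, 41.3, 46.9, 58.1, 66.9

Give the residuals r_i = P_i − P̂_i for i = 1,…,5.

A=9: P̂ = 16 + 2.3·9 = 36.7; r = 34.7 − 36.7 = -2
A=11: P̂ = 16 + 2.3·11 = 41.3; r = 41.3 − 41.3 = 0
A=13: P̂ = 16 + 2.3·13 = 45.9; r = 46.9 − 45.9 = 1
A=17: P̂ = 16 + 2.3·17 = 55.1; r = 58.1 − 55.1 = 3
A=23: P̂ = 16 + 2.3·23 = 68.9; r = 66.9 − 68.9 = -2

-2, 0, 1, 3, -2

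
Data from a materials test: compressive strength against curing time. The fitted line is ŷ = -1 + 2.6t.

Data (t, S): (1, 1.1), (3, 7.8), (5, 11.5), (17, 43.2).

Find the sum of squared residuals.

SSE = 1.5

t=1: ŷ = -1 + 2.6·1 = 1.6; r = 1.1 − 1.6 = -0.5
t=3: ŷ = -1 + 2.6·3 = 6.8; r = 7.8 − 6.8 = 1
t=5: ŷ = -1 + 2.6·5 = 12; r = 11.5 − 12 = -0.5
t=17: ŷ = -1 + 2.6·17 = 43.2; r = 43.2 − 43.2 = 0
SSE = 0.25 + 1 + 0.25 + 0 = 1.5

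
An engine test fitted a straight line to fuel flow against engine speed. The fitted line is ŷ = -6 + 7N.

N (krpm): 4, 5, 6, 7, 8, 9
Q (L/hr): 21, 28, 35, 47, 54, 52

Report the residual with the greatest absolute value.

r = -5

N=4: ŷ = -6 + 7·4 = 22; r = 21 − 22 = -1
N=5: ŷ = -6 + 7·5 = 29; r = 28 − 29 = -1
N=6: ŷ = -6 + 7·6 = 36; r = 35 − 36 = -1
N=7: ŷ = -6 + 7·7 = 43; r = 47 − 43 = 4
N=8: ŷ = -6 + 7·8 = 50; r = 54 − 50 = 4
N=9: ŷ = -6 + 7·9 = 57; r = 52 − 57 = -5
Largest |r| is 5 at N = 9, residual -5.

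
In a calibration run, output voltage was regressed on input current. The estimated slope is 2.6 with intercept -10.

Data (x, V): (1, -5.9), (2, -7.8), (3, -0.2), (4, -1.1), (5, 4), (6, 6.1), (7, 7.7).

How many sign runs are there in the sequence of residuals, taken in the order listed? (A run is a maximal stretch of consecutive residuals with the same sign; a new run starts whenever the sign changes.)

x=1: V̂ = -10 + 2.6·1 = -7.4; e = -5.9 − (-7.4) = 1.5
x=2: V̂ = -10 + 2.6·2 = -4.8; e = -7.8 − (-4.8) = -3
x=3: V̂ = -10 + 2.6·3 = -2.2; e = -0.2 − (-2.2) = 2
x=4: V̂ = -10 + 2.6·4 = 0.4; e = -1.1 − 0.4 = -1.5
x=5: V̂ = -10 + 2.6·5 = 3; e = 4 − 3 = 1
x=6: V̂ = -10 + 2.6·6 = 5.6; e = 6.1 − 5.6 = 0.5
x=7: V̂ = -10 + 2.6·7 = 8.2; e = 7.7 − 8.2 = -0.5
Signs: + − + − + + −
Runs: +×1, −×1, +×1, −×1, +×2, −×1 → 6

6 runs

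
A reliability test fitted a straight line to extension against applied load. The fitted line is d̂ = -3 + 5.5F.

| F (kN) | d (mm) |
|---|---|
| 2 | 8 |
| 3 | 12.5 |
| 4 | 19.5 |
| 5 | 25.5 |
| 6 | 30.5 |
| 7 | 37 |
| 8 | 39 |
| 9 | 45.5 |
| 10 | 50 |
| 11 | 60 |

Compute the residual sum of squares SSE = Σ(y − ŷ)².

F=2: d̂ = -3 + 5.5·2 = 8; r = 8 − 8 = 0
F=3: d̂ = -3 + 5.5·3 = 13.5; r = 12.5 − 13.5 = -1
F=4: d̂ = -3 + 5.5·4 = 19; r = 19.5 − 19 = 0.5
F=5: d̂ = -3 + 5.5·5 = 24.5; r = 25.5 − 24.5 = 1
F=6: d̂ = -3 + 5.5·6 = 30; r = 30.5 − 30 = 0.5
F=7: d̂ = -3 + 5.5·7 = 35.5; r = 37 − 35.5 = 1.5
F=8: d̂ = -3 + 5.5·8 = 41; r = 39 − 41 = -2
F=9: d̂ = -3 + 5.5·9 = 46.5; r = 45.5 − 46.5 = -1
F=10: d̂ = -3 + 5.5·10 = 52; r = 50 − 52 = -2
F=11: d̂ = -3 + 5.5·11 = 57.5; r = 60 − 57.5 = 2.5
SSE = 0 + 1 + 0.25 + 1 + 0.25 + 2.25 + 4 + 1 + 4 + 6.25 = 20

SSE = 20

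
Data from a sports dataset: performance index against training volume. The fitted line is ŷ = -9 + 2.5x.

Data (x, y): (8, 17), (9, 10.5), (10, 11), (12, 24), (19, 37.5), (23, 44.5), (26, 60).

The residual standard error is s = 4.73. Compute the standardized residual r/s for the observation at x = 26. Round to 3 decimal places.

ŷ = -9 + 2.5·26 = 56
r = 60 − 56 = 4
r/s = 4 / 4.73 = 0.846

0.846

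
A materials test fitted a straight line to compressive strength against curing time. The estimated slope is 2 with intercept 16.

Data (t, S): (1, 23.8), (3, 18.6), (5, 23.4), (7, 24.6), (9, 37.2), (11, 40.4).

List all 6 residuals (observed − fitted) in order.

5.8, -3.4, -2.6, -5.4, 3.2, 2.4

t=1: ŷ = 16 + 2·1 = 18; e = 23.8 − 18 = 5.8
t=3: ŷ = 16 + 2·3 = 22; e = 18.6 − 22 = -3.4
t=5: ŷ = 16 + 2·5 = 26; e = 23.4 − 26 = -2.6
t=7: ŷ = 16 + 2·7 = 30; e = 24.6 − 30 = -5.4
t=9: ŷ = 16 + 2·9 = 34; e = 37.2 − 34 = 3.2
t=11: ŷ = 16 + 2·11 = 38; e = 40.4 − 38 = 2.4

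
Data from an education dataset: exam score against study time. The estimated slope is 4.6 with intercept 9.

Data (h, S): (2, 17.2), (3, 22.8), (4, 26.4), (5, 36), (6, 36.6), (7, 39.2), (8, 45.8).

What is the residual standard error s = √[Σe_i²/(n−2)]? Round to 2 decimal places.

h=2: Ŝ = 9 + 4.6·2 = 18.2; e = 17.2 − 18.2 = -1
h=3: Ŝ = 9 + 4.6·3 = 22.8; e = 22.8 − 22.8 = 0
h=4: Ŝ = 9 + 4.6·4 = 27.4; e = 26.4 − 27.4 = -1
h=5: Ŝ = 9 + 4.6·5 = 32; e = 36 − 32 = 4
h=6: Ŝ = 9 + 4.6·6 = 36.6; e = 36.6 − 36.6 = 0
h=7: Ŝ = 9 + 4.6·7 = 41.2; e = 39.2 − 41.2 = -2
h=8: Ŝ = 9 + 4.6·8 = 45.8; e = 45.8 − 45.8 = 0
SSE = 1 + 0 + 1 + 16 + 0 + 4 + 0 = 22
s = √(22/5) = √4.4 ≈ 2.10

s = 2.10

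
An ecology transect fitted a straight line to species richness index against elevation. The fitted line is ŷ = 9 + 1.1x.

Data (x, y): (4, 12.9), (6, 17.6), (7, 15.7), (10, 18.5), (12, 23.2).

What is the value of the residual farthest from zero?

e = 2

x=4: ŷ = 9 + 1.1·4 = 13.4; e = 12.9 − 13.4 = -0.5
x=6: ŷ = 9 + 1.1·6 = 15.6; e = 17.6 − 15.6 = 2
x=7: ŷ = 9 + 1.1·7 = 16.7; e = 15.7 − 16.7 = -1
x=10: ŷ = 9 + 1.1·10 = 20; e = 18.5 − 20 = -1.5
x=12: ŷ = 9 + 1.1·12 = 22.2; e = 23.2 − 22.2 = 1
Largest |e| is 2 at x = 6, residual 2.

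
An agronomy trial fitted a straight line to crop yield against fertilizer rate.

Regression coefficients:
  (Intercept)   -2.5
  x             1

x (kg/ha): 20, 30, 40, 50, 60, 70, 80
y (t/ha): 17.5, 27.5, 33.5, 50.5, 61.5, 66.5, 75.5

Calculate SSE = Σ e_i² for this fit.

x=20: ŷ = -2.5 + 20 = 17.5; e = 17.5 − 17.5 = 0
x=30: ŷ = -2.5 + 30 = 27.5; e = 27.5 − 27.5 = 0
x=40: ŷ = -2.5 + 40 = 37.5; e = 33.5 − 37.5 = -4
x=50: ŷ = -2.5 + 50 = 47.5; e = 50.5 − 47.5 = 3
x=60: ŷ = -2.5 + 60 = 57.5; e = 61.5 − 57.5 = 4
x=70: ŷ = -2.5 + 70 = 67.5; e = 66.5 − 67.5 = -1
x=80: ŷ = -2.5 + 80 = 77.5; e = 75.5 − 77.5 = -2
SSE = 0 + 0 + 16 + 9 + 16 + 1 + 4 = 46

SSE = 46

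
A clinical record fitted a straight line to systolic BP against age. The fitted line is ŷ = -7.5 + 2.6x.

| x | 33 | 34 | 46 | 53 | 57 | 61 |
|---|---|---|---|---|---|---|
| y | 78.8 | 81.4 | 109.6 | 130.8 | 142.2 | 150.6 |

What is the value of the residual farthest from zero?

r = -2.5

x=33: ŷ = -7.5 + 2.6·33 = 78.3; r = 78.8 − 78.3 = 0.5
x=34: ŷ = -7.5 + 2.6·34 = 80.9; r = 81.4 − 80.9 = 0.5
x=46: ŷ = -7.5 + 2.6·46 = 112.1; r = 109.6 − 112.1 = -2.5
x=53: ŷ = -7.5 + 2.6·53 = 130.3; r = 130.8 − 130.3 = 0.5
x=57: ŷ = -7.5 + 2.6·57 = 140.7; r = 142.2 − 140.7 = 1.5
x=61: ŷ = -7.5 + 2.6·61 = 151.1; r = 150.6 − 151.1 = -0.5
Largest |r| is 2.5 at x = 46, residual -2.5.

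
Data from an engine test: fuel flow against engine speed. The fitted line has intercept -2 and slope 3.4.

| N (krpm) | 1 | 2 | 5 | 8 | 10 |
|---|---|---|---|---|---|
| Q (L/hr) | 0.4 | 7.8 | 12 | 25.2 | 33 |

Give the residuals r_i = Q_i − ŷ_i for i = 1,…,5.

N=1: ŷ = -2 + 3.4·1 = 1.4; r = 0.4 − 1.4 = -1
N=2: ŷ = -2 + 3.4·2 = 4.8; r = 7.8 − 4.8 = 3
N=5: ŷ = -2 + 3.4·5 = 15; r = 12 − 15 = -3
N=8: ŷ = -2 + 3.4·8 = 25.2; r = 25.2 − 25.2 = 0
N=10: ŷ = -2 + 3.4·10 = 32; r = 33 − 32 = 1

-1, 3, -3, 0, 1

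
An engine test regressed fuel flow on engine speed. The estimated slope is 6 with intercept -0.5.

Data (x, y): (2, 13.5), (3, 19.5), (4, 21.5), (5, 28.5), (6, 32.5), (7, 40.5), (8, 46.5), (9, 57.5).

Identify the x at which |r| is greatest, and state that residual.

x=2: ŷ = -0.5 + 6·2 = 11.5; r = 13.5 − 11.5 = 2
x=3: ŷ = -0.5 + 6·3 = 17.5; r = 19.5 − 17.5 = 2
x=4: ŷ = -0.5 + 6·4 = 23.5; r = 21.5 − 23.5 = -2
x=5: ŷ = -0.5 + 6·5 = 29.5; r = 28.5 − 29.5 = -1
x=6: ŷ = -0.5 + 6·6 = 35.5; r = 32.5 − 35.5 = -3
x=7: ŷ = -0.5 + 6·7 = 41.5; r = 40.5 − 41.5 = -1
x=8: ŷ = -0.5 + 6·8 = 47.5; r = 46.5 − 47.5 = -1
x=9: ŷ = -0.5 + 6·9 = 53.5; r = 57.5 − 53.5 = 4
Largest |r| is 4 at x = 9, residual 4.

x = 9, r = 4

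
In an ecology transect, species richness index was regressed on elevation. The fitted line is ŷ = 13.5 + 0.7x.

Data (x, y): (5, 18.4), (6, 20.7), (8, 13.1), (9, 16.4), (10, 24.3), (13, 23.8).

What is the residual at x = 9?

ŷ = 13.5 + 0.7·9 = 19.8
e = 16.4 − 19.8 = -3.4

e = -3.4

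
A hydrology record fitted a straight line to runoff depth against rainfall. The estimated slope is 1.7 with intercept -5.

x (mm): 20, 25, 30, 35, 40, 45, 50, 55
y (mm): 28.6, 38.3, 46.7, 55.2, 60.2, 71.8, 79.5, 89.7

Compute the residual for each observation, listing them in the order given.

-0.4, 0.8, 0.7, 0.7, -2.8, 0.3, -0.5, 1.2

x=20: ŷ = -5 + 1.7·20 = 29; e = 28.6 − 29 = -0.4
x=25: ŷ = -5 + 1.7·25 = 37.5; e = 38.3 − 37.5 = 0.8
x=30: ŷ = -5 + 1.7·30 = 46; e = 46.7 − 46 = 0.7
x=35: ŷ = -5 + 1.7·35 = 54.5; e = 55.2 − 54.5 = 0.7
x=40: ŷ = -5 + 1.7·40 = 63; e = 60.2 − 63 = -2.8
x=45: ŷ = -5 + 1.7·45 = 71.5; e = 71.8 − 71.5 = 0.3
x=50: ŷ = -5 + 1.7·50 = 80; e = 79.5 − 80 = -0.5
x=55: ŷ = -5 + 1.7·55 = 88.5; e = 89.7 − 88.5 = 1.2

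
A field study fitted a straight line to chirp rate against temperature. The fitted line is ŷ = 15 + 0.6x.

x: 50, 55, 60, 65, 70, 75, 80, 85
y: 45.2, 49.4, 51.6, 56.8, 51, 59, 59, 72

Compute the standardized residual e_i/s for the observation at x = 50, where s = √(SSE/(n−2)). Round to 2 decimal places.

0.05

x=50: ŷ = 15 + 0.6·50 = 45; e = 45.2 − 45 = 0.2
x=55: ŷ = 15 + 0.6·55 = 48; e = 49.4 − 48 = 1.4
x=60: ŷ = 15 + 0.6·60 = 51; e = 51.6 − 51 = 0.6
x=65: ŷ = 15 + 0.6·65 = 54; e = 56.8 − 54 = 2.8
x=70: ŷ = 15 + 0.6·70 = 57; e = 51 − 57 = -6
x=75: ŷ = 15 + 0.6·75 = 60; e = 59 − 60 = -1
x=80: ŷ = 15 + 0.6·80 = 63; e = 59 − 63 = -4
x=85: ŷ = 15 + 0.6·85 = 66; e = 72 − 66 = 6
SSE = 0.04 + 1.96 + 0.36 + 7.84 + 36 + 1 + 16 + 36 = 99.2
s = √(99.2/6) = 4.06612
e/s = 0.2 / 4.06612 = 0.05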